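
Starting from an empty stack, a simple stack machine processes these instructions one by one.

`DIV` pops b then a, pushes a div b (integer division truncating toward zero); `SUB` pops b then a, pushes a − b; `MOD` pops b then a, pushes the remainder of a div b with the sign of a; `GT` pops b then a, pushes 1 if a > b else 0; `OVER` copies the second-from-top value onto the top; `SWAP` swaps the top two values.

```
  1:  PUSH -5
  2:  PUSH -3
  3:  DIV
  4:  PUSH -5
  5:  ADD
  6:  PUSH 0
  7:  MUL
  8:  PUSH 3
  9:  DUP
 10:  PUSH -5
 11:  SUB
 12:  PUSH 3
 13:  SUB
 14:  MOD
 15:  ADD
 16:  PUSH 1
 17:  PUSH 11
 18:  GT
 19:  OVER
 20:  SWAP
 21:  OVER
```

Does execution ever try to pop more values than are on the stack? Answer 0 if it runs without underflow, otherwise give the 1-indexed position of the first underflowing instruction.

0

PUSH -5 → [-5]
PUSH -3 → [-5, -3]
DIV     → [1]
PUSH -5 → [1, -5]
ADD     → [-4]
PUSH 0  → [-4, 0]
MUL     → [0]
PUSH 3  → [0, 3]
DUP     → [0, 3, 3]
PUSH -5 → [0, 3, 3, -5]
SUB     → [0, 3, 8]
PUSH 3  → [0, 3, 8, 3]
SUB     → [0, 3, 5]
MOD     → [0, 3]
ADD     → [3]
PUSH 1  → [3, 1]
PUSH 11 → [3, 1, 11]
GT      → [3, 0]
OVER    → [3, 0, 3]
SWAP    → [3, 3, 0]
OVER    → [3, 3, 0, 3]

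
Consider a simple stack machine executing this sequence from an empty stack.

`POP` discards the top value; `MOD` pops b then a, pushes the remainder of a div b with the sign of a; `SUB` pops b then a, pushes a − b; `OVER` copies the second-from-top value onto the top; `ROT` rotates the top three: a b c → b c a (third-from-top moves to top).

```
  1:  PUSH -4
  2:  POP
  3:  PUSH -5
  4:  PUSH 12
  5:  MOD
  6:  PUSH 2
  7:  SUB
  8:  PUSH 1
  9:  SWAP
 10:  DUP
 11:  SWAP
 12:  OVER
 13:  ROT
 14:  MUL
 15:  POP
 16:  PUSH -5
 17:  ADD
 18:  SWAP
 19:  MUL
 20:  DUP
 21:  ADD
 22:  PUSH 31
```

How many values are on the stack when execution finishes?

2

PUSH -4 -> [-4]
POP     -> []
PUSH -5 -> [-5]
PUSH 12 -> [-5, 12]
MOD     -> [-5]
PUSH 2  -> [-5, 2]
SUB     -> [-7]
PUSH 1  -> [-7, 1]
SWAP    -> [1, -7]
DUP     -> [1, -7, -7]
SWAP    -> [1, -7, -7]
OVER    -> [1, -7, -7, -7]
ROT     -> [1, -7, -7, -7]
MUL     -> [1, -7, 49]
POP     -> [1, -7]
PUSH -5 -> [1, -7, -5]
ADD     -> [1, -12]
SWAP    -> [-12, 1]
MUL     -> [-12]
DUP     -> [-12, -12]
ADD     -> [-24]
PUSH 31 -> [-24, 31]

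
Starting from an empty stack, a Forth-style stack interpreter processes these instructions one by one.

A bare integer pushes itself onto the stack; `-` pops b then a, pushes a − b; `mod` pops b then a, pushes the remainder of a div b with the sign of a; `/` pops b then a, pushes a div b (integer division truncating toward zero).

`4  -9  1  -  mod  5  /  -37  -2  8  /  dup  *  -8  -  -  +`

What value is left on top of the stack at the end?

4   → [4]
-9  → [4, -9]
1   → [4, -9, 1]
-   → [4, -10]
mod → [4]
5   → [4, 5]
/   → [0]
-37 → [0, -37]
-2  → [0, -37, -2]
8   → [0, -37, -2, 8]
/   → [0, -37, 0]
dup → [0, -37, 0, 0]
*   → [0, -37, 0]
-8  → [0, -37, 0, -8]
-   → [0, -37, 8]
-   → [0, -45]
+   → [-45]

-45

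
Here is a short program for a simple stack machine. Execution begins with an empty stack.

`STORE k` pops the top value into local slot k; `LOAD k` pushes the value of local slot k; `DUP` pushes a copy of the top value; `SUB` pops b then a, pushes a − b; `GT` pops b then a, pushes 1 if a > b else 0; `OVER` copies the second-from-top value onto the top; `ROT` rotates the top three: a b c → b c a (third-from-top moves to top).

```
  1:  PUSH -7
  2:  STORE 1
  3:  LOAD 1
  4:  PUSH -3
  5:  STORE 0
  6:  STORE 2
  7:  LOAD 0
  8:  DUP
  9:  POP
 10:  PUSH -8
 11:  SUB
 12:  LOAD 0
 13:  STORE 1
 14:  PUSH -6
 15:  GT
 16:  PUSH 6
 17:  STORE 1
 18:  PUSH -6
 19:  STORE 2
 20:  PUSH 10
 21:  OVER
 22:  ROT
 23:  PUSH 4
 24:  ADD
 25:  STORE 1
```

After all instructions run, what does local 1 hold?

5

PUSH -7 : -7
STORE 1 : (empty)
LOAD 1  : -7
PUSH -3 : -7 -3
STORE 0 : -7
STORE 2 : (empty)
LOAD 0  : -3
DUP     : -3 -3
POP     : -3
PUSH -8 : -3 -8
SUB     : 5
LOAD 0  : 5 -3
STORE 1 : 5
PUSH -6 : 5 -6
GT      : 1
PUSH 6  : 1 6
STORE 1 : 1
PUSH -6 : 1 -6
STORE 2 : 1
PUSH 10 : 1 10
OVER    : 1 10 1
ROT     : 10 1 1
PUSH 4  : 10 1 1 4
ADD     : 10 1 5
STORE 1 : 10 1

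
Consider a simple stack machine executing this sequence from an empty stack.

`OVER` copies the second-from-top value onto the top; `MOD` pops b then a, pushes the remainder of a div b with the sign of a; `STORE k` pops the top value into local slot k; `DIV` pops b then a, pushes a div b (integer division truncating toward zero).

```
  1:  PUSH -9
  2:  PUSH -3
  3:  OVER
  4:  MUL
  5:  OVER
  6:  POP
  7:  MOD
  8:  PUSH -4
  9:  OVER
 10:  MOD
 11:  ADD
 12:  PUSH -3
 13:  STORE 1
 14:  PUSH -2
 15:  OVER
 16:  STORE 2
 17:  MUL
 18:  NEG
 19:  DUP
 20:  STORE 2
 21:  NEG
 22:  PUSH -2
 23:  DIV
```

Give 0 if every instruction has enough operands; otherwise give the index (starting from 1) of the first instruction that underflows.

PUSH -9  [-9]
PUSH -3  [-9, -3]
OVER     [-9, -3, -9]
MUL      [-9, 27]
OVER     [-9, 27, -9]
POP      [-9, 27]
MOD      [-9]
PUSH -4  [-9, -4]
OVER     [-9, -4, -9]
MOD      [-9, -4]
ADD      [-13]
PUSH -3  [-13, -3]
STORE 1  [-13]
PUSH -2  [-13, -2]
OVER     [-13, -2, -13]
STORE 2  [-13, -2]
MUL      [26]
NEG      [-26]
DUP      [-26, -26]
STORE 2  [-26]
NEG      [26]
PUSH -2  [26, -2]
DIV      [-13]

0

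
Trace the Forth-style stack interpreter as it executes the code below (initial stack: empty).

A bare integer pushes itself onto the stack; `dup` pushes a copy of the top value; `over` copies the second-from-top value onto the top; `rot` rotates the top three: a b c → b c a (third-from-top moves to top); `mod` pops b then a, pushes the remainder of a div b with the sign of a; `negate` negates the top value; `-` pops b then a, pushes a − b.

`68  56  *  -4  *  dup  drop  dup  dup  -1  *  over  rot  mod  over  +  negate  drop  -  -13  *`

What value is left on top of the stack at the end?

68      [68]
56      [68, 56]
*       [3808]
-4      [3808, -4]
*       [-15232]
dup     [-15232, -15232]
drop    [-15232]
dup     [-15232, -15232]
dup     [-15232, -15232, -15232]
-1      [-15232, -15232, -15232, -1]
*       [-15232, -15232, 15232]
over    [-15232, -15232, 15232, -15232]
rot     [-15232, 15232, -15232, -15232]
mod     [-15232, 15232, 0]
over    [-15232, 15232, 0, 15232]
+       [-15232, 15232, 15232]
negate  [-15232, 15232, -15232]
drop    [-15232, 15232]
-       [-30464]
-13     [-30464, -13]
*       [396032]

396032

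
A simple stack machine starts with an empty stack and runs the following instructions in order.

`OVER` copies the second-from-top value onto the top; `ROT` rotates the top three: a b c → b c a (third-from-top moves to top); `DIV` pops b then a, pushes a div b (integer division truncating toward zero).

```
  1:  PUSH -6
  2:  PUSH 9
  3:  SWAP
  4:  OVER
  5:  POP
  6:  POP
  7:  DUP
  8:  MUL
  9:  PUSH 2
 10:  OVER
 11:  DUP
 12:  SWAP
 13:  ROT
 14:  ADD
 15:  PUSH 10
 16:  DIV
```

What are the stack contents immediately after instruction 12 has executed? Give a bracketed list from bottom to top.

[81, 2, 81, 81]

PUSH -6 : [-6]
PUSH 9  : [-6, 9]
SWAP    : [9, -6]
OVER    : [9, -6, 9]
POP     : [9, -6]
POP     : [9]
DUP     : [9, 9]
MUL     : [81]
PUSH 2  : [81, 2]
OVER    : [81, 2, 81]
DUP     : [81, 2, 81, 81]
SWAP    : [81, 2, 81, 81]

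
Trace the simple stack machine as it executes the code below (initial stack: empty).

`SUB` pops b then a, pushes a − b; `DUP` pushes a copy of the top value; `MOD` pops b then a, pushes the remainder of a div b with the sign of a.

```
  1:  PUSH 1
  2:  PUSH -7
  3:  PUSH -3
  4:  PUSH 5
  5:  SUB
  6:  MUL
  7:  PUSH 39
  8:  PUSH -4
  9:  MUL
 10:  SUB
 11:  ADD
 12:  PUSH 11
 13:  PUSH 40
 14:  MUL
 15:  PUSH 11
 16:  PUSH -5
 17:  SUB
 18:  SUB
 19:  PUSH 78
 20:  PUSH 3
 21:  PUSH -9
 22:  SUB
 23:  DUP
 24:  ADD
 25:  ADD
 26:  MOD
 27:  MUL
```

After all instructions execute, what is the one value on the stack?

PUSH 1  → [1]
PUSH -7 → [1, -7]
PUSH -3 → [1, -7, -3]
PUSH 5  → [1, -7, -3, 5]
SUB     → [1, -7, -8]
MUL     → [1, 56]
PUSH 39 → [1, 56, 39]
PUSH -4 → [1, 56, 39, -4]
MUL     → [1, 56, -156]
SUB     → [1, 212]
ADD     → [213]
PUSH 11 → [213, 11]
PUSH 40 → [213, 11, 40]
MUL     → [213, 440]
PUSH 11 → [213, 440, 11]
PUSH -5 → [213, 440, 11, -5]
SUB     → [213, 440, 16]
SUB     → [213, 424]
PUSH 78 → [213, 424, 78]
PUSH 3  → [213, 424, 78, 3]
PUSH -9 → [213, 424, 78, 3, -9]
SUB     → [213, 424, 78, 12]
DUP     → [213, 424, 78, 12, 12]
ADD     → [213, 424, 78, 24]
ADD     → [213, 424, 102]
MOD     → [213, 16]
MUL     → [3408]

3408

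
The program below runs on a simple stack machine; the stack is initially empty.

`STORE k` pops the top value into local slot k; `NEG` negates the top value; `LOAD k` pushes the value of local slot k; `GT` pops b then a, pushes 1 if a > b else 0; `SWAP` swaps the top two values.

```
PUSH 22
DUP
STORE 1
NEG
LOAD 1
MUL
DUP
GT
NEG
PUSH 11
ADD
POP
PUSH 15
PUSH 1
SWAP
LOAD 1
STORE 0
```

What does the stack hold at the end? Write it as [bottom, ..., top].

[1, 15]

PUSH 22 → [22]
DUP     → [22, 22]
STORE 1 → [22]
NEG     → [-22]
LOAD 1  → [-22, 22]
MUL     → [-484]
DUP     → [-484, -484]
GT      → [0]
NEG     → [0]
PUSH 11 → [0, 11]
ADD     → [11]
POP     → []
PUSH 15 → [15]
PUSH 1  → [15, 1]
SWAP    → [1, 15]
LOAD 1  → [1, 15, 22]
STORE 0 → [1, 15]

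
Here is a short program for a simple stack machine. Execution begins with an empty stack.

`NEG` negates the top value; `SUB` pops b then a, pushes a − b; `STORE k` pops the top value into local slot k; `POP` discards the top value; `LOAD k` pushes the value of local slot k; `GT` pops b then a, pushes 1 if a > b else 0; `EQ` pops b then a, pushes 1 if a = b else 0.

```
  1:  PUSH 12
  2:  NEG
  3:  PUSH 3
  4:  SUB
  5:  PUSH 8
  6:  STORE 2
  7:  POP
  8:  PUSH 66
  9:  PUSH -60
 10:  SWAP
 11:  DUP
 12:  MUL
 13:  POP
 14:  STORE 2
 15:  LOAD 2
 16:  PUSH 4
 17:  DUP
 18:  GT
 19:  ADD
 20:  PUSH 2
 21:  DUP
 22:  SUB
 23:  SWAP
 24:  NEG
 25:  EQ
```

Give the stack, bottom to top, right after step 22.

PUSH 12  → 12
NEG      → -12
PUSH 3   → -12 3
SUB      → -15
PUSH 8   → -15 8
STORE 2  → -15
POP      → (empty)
PUSH 66  → 66
PUSH -60 → 66 -60
SWAP     → -60 66
DUP      → -60 66 66
MUL      → -60 4356
POP      → -60
STORE 2  → (empty)
LOAD 2   → -60
PUSH 4   → -60 4
DUP      → -60 4 4
GT       → -60 0
ADD      → -60
PUSH 2   → -60 2
DUP      → -60 2 2
SUB      → -60 0

[-60, 0]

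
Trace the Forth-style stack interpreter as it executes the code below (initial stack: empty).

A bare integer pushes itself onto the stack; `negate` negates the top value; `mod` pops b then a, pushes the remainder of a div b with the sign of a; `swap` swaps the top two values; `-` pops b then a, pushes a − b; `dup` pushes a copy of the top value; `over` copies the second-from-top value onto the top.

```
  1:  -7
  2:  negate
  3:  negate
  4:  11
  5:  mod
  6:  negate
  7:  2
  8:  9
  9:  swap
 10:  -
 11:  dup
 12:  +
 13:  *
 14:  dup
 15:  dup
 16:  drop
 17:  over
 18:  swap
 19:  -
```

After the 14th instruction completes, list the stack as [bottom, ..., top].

[98, 98]

-7     → [-7]
negate → [7]
negate → [-7]
11     → [-7, 11]
mod    → [-7]
negate → [7]
2      → [7, 2]
9      → [7, 2, 9]
swap   → [7, 9, 2]
-      → [7, 7]
dup    → [7, 7, 7]
+      → [7, 14]
*      → [98]
dup    → [98, 98]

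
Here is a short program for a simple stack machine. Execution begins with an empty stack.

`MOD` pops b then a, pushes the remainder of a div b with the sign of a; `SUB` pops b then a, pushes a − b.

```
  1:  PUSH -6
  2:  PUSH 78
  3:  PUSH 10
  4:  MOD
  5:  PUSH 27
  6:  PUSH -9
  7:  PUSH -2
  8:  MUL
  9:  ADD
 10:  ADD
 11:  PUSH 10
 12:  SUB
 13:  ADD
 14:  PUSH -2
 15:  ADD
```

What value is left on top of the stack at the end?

PUSH -6 -> -6
PUSH 78 -> -6 78
PUSH 10 -> -6 78 10
MOD     -> -6 8
PUSH 27 -> -6 8 27
PUSH -9 -> -6 8 27 -9
PUSH -2 -> -6 8 27 -9 -2
MUL     -> -6 8 27 18
ADD     -> -6 8 45
ADD     -> -6 53
PUSH 10 -> -6 53 10
SUB     -> -6 43
ADD     -> 37
PUSH -2 -> 37 -2
ADD     -> 35

35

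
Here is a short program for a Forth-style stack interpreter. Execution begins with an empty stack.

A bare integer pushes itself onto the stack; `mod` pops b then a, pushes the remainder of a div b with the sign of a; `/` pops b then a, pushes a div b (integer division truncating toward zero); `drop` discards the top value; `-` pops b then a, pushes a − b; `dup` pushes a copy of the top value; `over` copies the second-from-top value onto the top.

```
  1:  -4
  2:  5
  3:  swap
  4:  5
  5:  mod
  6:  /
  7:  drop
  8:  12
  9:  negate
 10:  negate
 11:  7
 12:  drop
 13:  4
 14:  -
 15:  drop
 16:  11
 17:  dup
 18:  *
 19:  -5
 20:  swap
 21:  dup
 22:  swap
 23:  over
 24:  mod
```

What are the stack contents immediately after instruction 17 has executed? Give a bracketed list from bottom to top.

[11, 11]

-4      -4
5       -4 5
swap    5 -4
5       5 -4 5
mod     5 -4
/       -1
drop    (empty)
12      12
negate  -12
negate  12
7       12 7
drop    12
4       12 4
-       8
drop    (empty)
11      11
dup     11 11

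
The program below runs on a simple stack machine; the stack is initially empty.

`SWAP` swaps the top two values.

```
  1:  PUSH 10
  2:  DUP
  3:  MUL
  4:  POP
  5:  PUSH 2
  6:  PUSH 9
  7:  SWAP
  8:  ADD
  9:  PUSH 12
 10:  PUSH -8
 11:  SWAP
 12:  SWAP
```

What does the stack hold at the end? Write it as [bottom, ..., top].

PUSH 10  10
DUP      10 10
MUL      100
POP      (empty)
PUSH 2   2
PUSH 9   2 9
SWAP     9 2
ADD      11
PUSH 12  11 12
PUSH -8  11 12 -8
SWAP     11 -8 12
SWAP     11 12 -8

[11, 12, -8]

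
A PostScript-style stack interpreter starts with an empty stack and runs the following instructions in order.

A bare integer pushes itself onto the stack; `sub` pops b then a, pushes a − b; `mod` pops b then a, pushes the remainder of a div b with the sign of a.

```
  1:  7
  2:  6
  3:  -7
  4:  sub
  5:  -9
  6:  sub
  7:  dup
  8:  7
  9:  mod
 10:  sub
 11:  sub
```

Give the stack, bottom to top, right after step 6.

7   -> [7]
6   -> [7, 6]
-7  -> [7, 6, -7]
sub -> [7, 13]
-9  -> [7, 13, -9]
sub -> [7, 22]

[7, 22]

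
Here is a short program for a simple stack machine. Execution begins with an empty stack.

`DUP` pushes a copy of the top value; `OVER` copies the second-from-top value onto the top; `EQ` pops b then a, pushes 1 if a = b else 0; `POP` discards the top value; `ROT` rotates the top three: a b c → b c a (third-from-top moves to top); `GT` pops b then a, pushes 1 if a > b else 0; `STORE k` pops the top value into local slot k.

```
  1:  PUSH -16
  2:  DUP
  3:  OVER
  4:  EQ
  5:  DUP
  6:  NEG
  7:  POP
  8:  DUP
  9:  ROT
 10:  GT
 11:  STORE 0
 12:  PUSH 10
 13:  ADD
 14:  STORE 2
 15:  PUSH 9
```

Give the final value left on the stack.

PUSH -16 -> [-16]
DUP      -> [-16, -16]
OVER     -> [-16, -16, -16]
EQ       -> [-16, 1]
DUP      -> [-16, 1, 1]
NEG      -> [-16, 1, -1]
POP      -> [-16, 1]
DUP      -> [-16, 1, 1]
ROT      -> [1, 1, -16]
GT       -> [1, 1]
STORE 0  -> [1]
PUSH 10  -> [1, 10]
ADD      -> [11]
STORE 2  -> []
PUSH 9   -> [9]

9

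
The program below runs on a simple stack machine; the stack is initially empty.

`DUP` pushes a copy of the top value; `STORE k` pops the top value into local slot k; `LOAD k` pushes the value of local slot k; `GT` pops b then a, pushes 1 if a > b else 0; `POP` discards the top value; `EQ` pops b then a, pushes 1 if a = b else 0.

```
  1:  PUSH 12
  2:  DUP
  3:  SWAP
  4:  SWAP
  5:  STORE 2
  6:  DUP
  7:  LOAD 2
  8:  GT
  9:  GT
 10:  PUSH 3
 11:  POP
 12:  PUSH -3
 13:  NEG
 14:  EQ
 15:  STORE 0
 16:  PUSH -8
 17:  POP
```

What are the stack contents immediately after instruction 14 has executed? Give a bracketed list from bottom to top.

[0]

PUSH 12  12
DUP      12 12
SWAP     12 12
SWAP     12 12
STORE 2  12
DUP      12 12
LOAD 2   12 12 12
GT       12 0
GT       1
PUSH 3   1 3
POP      1
PUSH -3  1 -3
NEG      1 3
EQ       0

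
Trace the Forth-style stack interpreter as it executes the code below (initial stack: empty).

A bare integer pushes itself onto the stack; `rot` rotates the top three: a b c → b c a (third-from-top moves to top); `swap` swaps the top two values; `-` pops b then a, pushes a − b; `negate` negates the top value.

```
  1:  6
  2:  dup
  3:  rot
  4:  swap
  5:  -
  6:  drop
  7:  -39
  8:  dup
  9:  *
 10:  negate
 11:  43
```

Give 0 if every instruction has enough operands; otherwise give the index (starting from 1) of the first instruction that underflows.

6   : [6]
dup : [6, 6]
rot  — needs 3 operands, stack has 2 → underflow

3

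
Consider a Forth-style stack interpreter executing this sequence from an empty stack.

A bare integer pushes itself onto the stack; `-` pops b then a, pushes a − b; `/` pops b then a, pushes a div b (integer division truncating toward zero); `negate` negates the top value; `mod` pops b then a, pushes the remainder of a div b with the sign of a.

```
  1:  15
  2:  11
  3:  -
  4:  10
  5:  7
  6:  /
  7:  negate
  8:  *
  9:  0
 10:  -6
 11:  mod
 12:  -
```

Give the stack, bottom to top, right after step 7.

15     -> [15]
11     -> [15, 11]
-      -> [4]
10     -> [4, 10]
7      -> [4, 10, 7]
/      -> [4, 1]
negate -> [4, -1]

[4, -1]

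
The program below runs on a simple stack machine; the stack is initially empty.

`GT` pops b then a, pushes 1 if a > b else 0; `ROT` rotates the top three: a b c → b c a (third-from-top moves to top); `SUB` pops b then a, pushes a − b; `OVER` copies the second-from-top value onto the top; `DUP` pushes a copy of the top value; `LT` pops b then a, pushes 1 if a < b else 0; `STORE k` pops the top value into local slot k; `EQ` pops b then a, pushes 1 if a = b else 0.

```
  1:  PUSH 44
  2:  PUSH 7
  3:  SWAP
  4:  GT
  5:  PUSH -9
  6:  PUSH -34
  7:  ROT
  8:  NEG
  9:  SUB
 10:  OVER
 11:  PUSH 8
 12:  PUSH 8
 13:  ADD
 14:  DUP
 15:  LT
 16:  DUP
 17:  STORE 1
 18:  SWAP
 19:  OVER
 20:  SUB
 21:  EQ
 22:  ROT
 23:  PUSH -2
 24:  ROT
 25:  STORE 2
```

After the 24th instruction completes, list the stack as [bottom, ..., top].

PUSH 44  → [44]
PUSH 7   → [44, 7]
SWAP     → [7, 44]
GT       → [0]
PUSH -9  → [0, -9]
PUSH -34 → [0, -9, -34]
ROT      → [-9, -34, 0]
NEG      → [-9, -34, 0]
SUB      → [-9, -34]
OVER     → [-9, -34, -9]
PUSH 8   → [-9, -34, -9, 8]
PUSH 8   → [-9, -34, -9, 8, 8]
ADD      → [-9, -34, -9, 16]
DUP      → [-9, -34, -9, 16, 16]
LT       → [-9, -34, -9, 0]
DUP      → [-9, -34, -9, 0, 0]
STORE 1  → [-9, -34, -9, 0]
SWAP     → [-9, -34, 0, -9]
OVER     → [-9, -34, 0, -9, 0]
SUB      → [-9, -34, 0, -9]
EQ       → [-9, -34, 0]
ROT      → [-34, 0, -9]
PUSH -2  → [-34, 0, -9, -2]
ROT      → [-34, -9, -2, 0]

[-34, -9, -2, 0]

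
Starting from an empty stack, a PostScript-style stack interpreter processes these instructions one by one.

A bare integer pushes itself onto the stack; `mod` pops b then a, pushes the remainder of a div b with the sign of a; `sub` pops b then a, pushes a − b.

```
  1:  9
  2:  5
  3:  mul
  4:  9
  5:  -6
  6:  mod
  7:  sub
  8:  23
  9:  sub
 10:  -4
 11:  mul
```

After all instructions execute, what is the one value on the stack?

9   : 9
5   : 9 5
mul : 45
9   : 45 9
-6  : 45 9 -6
mod : 45 3
sub : 42
23  : 42 23
sub : 19
-4  : 19 -4
mul : -76

-76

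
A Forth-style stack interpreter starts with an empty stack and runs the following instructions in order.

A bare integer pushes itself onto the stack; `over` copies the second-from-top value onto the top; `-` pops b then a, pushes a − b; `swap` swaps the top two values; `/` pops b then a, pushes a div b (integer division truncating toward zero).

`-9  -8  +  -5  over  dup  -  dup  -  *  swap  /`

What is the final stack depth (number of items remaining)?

-9   : -9
-8   : -9 -8
+    : -17
-5   : -17 -5
over : -17 -5 -17
dup  : -17 -5 -17 -17
-    : -17 -5 0
dup  : -17 -5 0 0
-    : -17 -5 0
*    : -17 0
swap : 0 -17
/    : 0

1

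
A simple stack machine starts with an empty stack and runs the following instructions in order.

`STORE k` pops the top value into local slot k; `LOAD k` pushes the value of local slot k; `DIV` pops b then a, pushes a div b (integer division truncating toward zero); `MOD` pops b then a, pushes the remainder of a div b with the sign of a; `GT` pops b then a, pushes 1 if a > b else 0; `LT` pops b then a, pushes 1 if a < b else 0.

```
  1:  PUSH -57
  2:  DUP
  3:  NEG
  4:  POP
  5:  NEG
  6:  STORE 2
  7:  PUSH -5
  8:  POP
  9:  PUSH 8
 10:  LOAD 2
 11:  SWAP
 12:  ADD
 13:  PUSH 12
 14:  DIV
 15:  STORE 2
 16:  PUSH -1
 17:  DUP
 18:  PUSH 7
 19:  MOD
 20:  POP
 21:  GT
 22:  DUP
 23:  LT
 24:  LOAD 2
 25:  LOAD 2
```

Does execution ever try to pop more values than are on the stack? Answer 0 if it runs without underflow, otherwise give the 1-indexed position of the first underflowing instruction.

21

PUSH -57 -> -57
DUP      -> -57 -57
NEG      -> -57 57
POP      -> -57
NEG      -> 57
STORE 2  -> (empty)
PUSH -5  -> -5
POP      -> (empty)
PUSH 8   -> 8
LOAD 2   -> 8 57
SWAP     -> 57 8
ADD      -> 65
PUSH 12  -> 65 12
DIV      -> 5
STORE 2  -> (empty)
PUSH -1  -> -1
DUP      -> -1 -1
PUSH 7   -> -1 -1 7
MOD      -> -1 -1
POP      -> -1
GT  — needs 2 operands, stack has 1 → underflow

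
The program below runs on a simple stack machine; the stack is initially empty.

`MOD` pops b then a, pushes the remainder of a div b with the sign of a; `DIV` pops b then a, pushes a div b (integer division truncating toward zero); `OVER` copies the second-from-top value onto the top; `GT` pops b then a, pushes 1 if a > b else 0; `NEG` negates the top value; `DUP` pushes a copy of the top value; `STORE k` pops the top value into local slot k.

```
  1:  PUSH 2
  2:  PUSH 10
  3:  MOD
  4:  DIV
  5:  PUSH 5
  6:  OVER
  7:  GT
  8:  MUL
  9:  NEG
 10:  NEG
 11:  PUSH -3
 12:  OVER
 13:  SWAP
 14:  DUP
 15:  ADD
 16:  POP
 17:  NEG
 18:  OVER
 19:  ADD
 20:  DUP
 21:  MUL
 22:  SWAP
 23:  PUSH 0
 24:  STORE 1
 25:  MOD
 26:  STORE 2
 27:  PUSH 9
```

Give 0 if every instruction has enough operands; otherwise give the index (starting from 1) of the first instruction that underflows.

4

PUSH 2  → [2]
PUSH 10 → [2, 10]
MOD     → [2]
DIV  — needs 2 operands, stack has 1 → underflow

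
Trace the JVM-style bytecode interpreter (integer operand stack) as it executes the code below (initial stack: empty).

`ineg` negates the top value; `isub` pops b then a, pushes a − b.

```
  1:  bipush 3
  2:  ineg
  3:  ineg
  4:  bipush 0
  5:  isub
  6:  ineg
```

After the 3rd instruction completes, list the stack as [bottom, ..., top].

[3]

bipush 3  [3]
ineg      [-3]
ineg      [3]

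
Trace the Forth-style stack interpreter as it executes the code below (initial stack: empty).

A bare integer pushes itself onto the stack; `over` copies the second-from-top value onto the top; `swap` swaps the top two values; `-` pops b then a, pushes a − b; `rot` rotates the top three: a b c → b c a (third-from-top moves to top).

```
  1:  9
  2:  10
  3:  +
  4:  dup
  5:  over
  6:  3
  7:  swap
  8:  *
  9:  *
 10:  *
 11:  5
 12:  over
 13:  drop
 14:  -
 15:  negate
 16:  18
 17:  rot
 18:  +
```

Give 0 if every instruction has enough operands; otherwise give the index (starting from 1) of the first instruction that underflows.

9      : [9]
10     : [9, 10]
+      : [19]
dup    : [19, 19]
over   : [19, 19, 19]
3      : [19, 19, 19, 3]
swap   : [19, 19, 3, 19]
*      : [19, 19, 57]
*      : [19, 1083]
*      : [20577]
5      : [20577, 5]
over   : [20577, 5, 20577]
drop   : [20577, 5]
-      : [20572]
negate : [-20572]
18     : [-20572, 18]
rot  — needs 3 operands, stack has 2 → underflow

17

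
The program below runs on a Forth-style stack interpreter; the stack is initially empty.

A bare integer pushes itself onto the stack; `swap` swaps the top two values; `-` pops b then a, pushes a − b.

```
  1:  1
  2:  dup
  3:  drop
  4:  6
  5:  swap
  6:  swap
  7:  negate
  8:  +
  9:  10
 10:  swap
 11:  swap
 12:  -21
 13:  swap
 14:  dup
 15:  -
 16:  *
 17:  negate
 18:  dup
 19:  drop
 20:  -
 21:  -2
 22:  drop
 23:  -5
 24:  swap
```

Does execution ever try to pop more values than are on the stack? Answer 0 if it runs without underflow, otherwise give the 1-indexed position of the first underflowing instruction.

0

1      → [1]
dup    → [1, 1]
drop   → [1]
6      → [1, 6]
swap   → [6, 1]
swap   → [1, 6]
negate → [1, -6]
+      → [-5]
10     → [-5, 10]
swap   → [10, -5]
swap   → [-5, 10]
-21    → [-5, 10, -21]
swap   → [-5, -21, 10]
dup    → [-5, -21, 10, 10]
-      → [-5, -21, 0]
*      → [-5, 0]
negate → [-5, 0]
dup    → [-5, 0, 0]
drop   → [-5, 0]
-      → [-5]
-2     → [-5, -2]
drop   → [-5]
-5     → [-5, -5]
swap   → [-5, -5]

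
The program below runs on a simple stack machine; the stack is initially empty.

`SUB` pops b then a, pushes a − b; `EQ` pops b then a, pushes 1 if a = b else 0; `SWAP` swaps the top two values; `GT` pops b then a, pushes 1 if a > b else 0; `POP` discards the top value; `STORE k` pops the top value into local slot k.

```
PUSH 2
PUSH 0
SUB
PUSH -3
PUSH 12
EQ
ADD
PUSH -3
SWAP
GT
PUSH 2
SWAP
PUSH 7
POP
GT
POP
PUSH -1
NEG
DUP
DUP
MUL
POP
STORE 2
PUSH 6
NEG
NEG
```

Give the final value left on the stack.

PUSH 2   [2]
PUSH 0   [2, 0]
SUB      [2]
PUSH -3  [2, -3]
PUSH 12  [2, -3, 12]
EQ       [2, 0]
ADD      [2]
PUSH -3  [2, -3]
SWAP     [-3, 2]
GT       [0]
PUSH 2   [0, 2]
SWAP     [2, 0]
PUSH 7   [2, 0, 7]
POP      [2, 0]
GT       [1]
POP      []
PUSH -1  [-1]
NEG      [1]
DUP      [1, 1]
DUP      [1, 1, 1]
MUL      [1, 1]
POP      [1]
STORE 2  []
PUSH 6   [6]
NEG      [-6]
NEG      [6]

6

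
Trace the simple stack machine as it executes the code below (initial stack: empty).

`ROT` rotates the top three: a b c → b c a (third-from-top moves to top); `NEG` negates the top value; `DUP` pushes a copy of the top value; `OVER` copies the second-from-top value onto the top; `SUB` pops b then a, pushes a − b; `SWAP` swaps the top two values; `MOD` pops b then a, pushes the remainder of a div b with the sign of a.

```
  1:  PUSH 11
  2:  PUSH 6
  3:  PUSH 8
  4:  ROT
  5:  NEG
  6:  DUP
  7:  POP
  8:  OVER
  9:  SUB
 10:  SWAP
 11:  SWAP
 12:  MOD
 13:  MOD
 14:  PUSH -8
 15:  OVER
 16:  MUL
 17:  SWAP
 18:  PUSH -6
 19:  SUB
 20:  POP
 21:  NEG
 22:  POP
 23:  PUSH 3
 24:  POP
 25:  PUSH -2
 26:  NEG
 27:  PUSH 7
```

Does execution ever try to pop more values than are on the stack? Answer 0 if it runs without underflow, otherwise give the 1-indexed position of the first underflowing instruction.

0

PUSH 11 : [11]
PUSH 6  : [11, 6]
PUSH 8  : [11, 6, 8]
ROT     : [6, 8, 11]
NEG     : [6, 8, -11]
DUP     : [6, 8, -11, -11]
POP     : [6, 8, -11]
OVER    : [6, 8, -11, 8]
SUB     : [6, 8, -19]
SWAP    : [6, -19, 8]
SWAP    : [6, 8, -19]
MOD     : [6, 8]
MOD     : [6]
PUSH -8 : [6, -8]
OVER    : [6, -8, 6]
MUL     : [6, -48]
SWAP    : [-48, 6]
PUSH -6 : [-48, 6, -6]
SUB     : [-48, 12]
POP     : [-48]
NEG     : [48]
POP     : []
PUSH 3  : [3]
POP     : []
PUSH -2 : [-2]
NEG     : [2]
PUSH 7  : [2, 7]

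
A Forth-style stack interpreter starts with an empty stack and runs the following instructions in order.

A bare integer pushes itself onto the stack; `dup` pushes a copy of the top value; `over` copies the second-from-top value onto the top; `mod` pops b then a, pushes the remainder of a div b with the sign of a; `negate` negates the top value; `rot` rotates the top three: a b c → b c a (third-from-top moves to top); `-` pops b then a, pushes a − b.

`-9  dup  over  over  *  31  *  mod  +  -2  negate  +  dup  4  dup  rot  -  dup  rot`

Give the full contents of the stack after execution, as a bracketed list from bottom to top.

-9     -> [-9]
dup    -> [-9, -9]
over   -> [-9, -9, -9]
over   -> [-9, -9, -9, -9]
*      -> [-9, -9, 81]
31     -> [-9, -9, 81, 31]
*      -> [-9, -9, 2511]
mod    -> [-9, -9]
+      -> [-18]
-2     -> [-18, -2]
negate -> [-18, 2]
+      -> [-16]
dup    -> [-16, -16]
4      -> [-16, -16, 4]
dup    -> [-16, -16, 4, 4]
rot    -> [-16, 4, 4, -16]
-      -> [-16, 4, 20]
dup    -> [-16, 4, 20, 20]
rot    -> [-16, 20, 20, 4]

[-16, 20, 20, 4]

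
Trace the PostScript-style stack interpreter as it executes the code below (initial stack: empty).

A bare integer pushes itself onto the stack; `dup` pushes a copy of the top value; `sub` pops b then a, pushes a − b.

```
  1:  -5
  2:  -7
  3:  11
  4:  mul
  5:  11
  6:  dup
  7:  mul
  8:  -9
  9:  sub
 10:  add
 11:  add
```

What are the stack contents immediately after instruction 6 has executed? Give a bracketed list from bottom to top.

-5  : [-5]
-7  : [-5, -7]
11  : [-5, -7, 11]
mul : [-5, -77]
11  : [-5, -77, 11]
dup : [-5, -77, 11, 11]

[-5, -77, 11, 11]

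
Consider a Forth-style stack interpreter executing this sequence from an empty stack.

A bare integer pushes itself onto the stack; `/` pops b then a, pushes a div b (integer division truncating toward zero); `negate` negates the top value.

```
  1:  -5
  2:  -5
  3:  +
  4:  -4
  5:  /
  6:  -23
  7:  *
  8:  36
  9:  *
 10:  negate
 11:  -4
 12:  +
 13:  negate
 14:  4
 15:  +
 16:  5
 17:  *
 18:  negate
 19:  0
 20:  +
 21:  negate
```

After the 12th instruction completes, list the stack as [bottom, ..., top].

-5     -> -5
-5     -> -5 -5
+      -> -10
-4     -> -10 -4
/      -> 2
-23    -> 2 -23
*      -> -46
36     -> -46 36
*      -> -1656
negate -> 1656
-4     -> 1656 -4
+      -> 1652

[1652]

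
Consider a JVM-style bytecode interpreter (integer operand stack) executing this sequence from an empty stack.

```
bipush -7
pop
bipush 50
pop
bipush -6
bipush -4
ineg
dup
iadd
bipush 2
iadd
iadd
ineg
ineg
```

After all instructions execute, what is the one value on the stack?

bipush -7 : [-7]
pop       : []
bipush 50 : [50]
pop       : []
bipush -6 : [-6]
bipush -4 : [-6, -4]
ineg      : [-6, 4]
dup       : [-6, 4, 4]
iadd      : [-6, 8]
bipush 2  : [-6, 8, 2]
iadd      : [-6, 10]
iadd      : [4]
ineg      : [-4]
ineg      : [4]

4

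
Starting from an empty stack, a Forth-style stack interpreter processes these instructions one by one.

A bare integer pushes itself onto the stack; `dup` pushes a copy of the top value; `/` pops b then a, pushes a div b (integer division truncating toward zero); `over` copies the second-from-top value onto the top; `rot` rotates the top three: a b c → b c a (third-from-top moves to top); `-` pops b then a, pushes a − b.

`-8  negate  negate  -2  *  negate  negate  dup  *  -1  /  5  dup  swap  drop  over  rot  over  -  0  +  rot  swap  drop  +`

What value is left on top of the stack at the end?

-251

-8     : [-8]
negate : [8]
negate : [-8]
-2     : [-8, -2]
*      : [16]
negate : [-16]
negate : [16]
dup    : [16, 16]
*      : [256]
-1     : [256, -1]
/      : [-256]
5      : [-256, 5]
dup    : [-256, 5, 5]
swap   : [-256, 5, 5]
drop   : [-256, 5]
over   : [-256, 5, -256]
rot    : [5, -256, -256]
over   : [5, -256, -256, -256]
-      : [5, -256, 0]
0      : [5, -256, 0, 0]
+      : [5, -256, 0]
rot    : [-256, 0, 5]
swap   : [-256, 5, 0]
drop   : [-256, 5]
+      : [-251]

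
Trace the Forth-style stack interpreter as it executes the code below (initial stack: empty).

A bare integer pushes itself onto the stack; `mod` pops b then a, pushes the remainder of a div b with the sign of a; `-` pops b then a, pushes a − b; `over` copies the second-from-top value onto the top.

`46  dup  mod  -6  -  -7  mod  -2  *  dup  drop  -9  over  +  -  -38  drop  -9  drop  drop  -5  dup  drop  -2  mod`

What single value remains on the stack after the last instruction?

46   -> 46
dup  -> 46 46
mod  -> 0
-6   -> 0 -6
-    -> 6
-7   -> 6 -7
mod  -> 6
-2   -> 6 -2
*    -> -12
dup  -> -12 -12
drop -> -12
-9   -> -12 -9
over -> -12 -9 -12
+    -> -12 -21
-    -> 9
-38  -> 9 -38
drop -> 9
-9   -> 9 -9
drop -> 9
drop -> (empty)
-5   -> -5
dup  -> -5 -5
drop -> -5
-2   -> -5 -2
mod  -> -1

-1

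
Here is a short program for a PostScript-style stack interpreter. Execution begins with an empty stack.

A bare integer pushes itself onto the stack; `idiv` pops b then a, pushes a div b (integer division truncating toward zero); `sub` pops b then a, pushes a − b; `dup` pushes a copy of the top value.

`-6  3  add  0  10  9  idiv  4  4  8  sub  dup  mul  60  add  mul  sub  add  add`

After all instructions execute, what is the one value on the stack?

-306

-6   -> -6
3    -> -6 3
add  -> -3
0    -> -3 0
10   -> -3 0 10
9    -> -3 0 10 9
idiv -> -3 0 1
4    -> -3 0 1 4
4    -> -3 0 1 4 4
8    -> -3 0 1 4 4 8
sub  -> -3 0 1 4 -4
dup  -> -3 0 1 4 -4 -4
mul  -> -3 0 1 4 16
60   -> -3 0 1 4 16 60
add  -> -3 0 1 4 76
mul  -> -3 0 1 304
sub  -> -3 0 -303
add  -> -3 -303
add  -> -306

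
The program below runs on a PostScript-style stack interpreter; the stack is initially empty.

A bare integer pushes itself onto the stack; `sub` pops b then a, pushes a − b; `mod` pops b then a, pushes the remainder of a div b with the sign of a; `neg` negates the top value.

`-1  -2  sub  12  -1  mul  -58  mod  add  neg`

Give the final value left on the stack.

-1   -1
-2   -1 -2
sub  1
12   1 12
-1   1 12 -1
mul  1 -12
-58  1 -12 -58
mod  1 -12
add  -11
neg  11

11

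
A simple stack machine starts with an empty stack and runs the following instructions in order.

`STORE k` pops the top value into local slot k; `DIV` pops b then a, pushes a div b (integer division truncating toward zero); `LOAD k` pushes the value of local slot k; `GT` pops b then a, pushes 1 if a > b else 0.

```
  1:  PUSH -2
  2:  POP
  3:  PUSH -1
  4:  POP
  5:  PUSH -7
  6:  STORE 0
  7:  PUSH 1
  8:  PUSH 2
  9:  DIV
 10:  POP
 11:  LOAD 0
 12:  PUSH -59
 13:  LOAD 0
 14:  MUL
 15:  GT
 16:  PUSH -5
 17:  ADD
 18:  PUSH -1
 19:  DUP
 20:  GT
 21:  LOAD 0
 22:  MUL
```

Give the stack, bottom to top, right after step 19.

[-5, -1, -1]

PUSH -2   [-2]
POP       []
PUSH -1   [-1]
POP       []
PUSH -7   [-7]
STORE 0   []
PUSH 1    [1]
PUSH 2    [1, 2]
DIV       [0]
POP       []
LOAD 0    [-7]
PUSH -59  [-7, -59]
LOAD 0    [-7, -59, -7]
MUL       [-7, 413]
GT        [0]
PUSH -5   [0, -5]
ADD       [-5]
PUSH -1   [-5, -1]
DUP       [-5, -1, -1]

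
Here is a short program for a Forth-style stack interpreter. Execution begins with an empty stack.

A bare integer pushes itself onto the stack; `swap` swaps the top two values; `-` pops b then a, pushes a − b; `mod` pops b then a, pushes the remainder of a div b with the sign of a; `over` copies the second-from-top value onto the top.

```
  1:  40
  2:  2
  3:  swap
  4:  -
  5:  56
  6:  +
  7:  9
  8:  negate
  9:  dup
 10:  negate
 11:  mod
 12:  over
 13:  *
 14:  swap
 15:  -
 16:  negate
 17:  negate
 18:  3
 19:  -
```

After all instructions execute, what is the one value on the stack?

40     → [40]
2      → [40, 2]
swap   → [2, 40]
-      → [-38]
56     → [-38, 56]
+      → [18]
9      → [18, 9]
negate → [18, -9]
dup    → [18, -9, -9]
negate → [18, -9, 9]
mod    → [18, 0]
over   → [18, 0, 18]
*      → [18, 0]
swap   → [0, 18]
-      → [-18]
negate → [18]
negate → [-18]
3      → [-18, 3]
-      → [-21]

-21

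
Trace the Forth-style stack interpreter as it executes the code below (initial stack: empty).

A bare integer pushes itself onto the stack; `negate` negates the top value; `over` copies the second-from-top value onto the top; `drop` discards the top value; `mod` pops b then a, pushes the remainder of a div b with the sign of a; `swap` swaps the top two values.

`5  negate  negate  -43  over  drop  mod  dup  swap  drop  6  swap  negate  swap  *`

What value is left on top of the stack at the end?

5       5
negate  -5
negate  5
-43     5 -43
over    5 -43 5
drop    5 -43
mod     5
dup     5 5
swap    5 5
drop    5
6       5 6
swap    6 5
negate  6 -5
swap    -5 6
*       -30

-30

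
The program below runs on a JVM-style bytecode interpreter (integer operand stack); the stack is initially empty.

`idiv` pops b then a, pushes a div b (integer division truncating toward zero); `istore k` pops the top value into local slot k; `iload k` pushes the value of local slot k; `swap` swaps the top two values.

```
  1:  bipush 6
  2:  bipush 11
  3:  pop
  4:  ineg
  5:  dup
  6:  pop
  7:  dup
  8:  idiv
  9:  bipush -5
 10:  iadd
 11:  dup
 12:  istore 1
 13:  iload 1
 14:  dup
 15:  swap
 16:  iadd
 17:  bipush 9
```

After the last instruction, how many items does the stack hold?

bipush 6  : 6
bipush 11 : 6 11
pop       : 6
ineg      : -6
dup       : -6 -6
pop       : -6
dup       : -6 -6
idiv      : 1
bipush -5 : 1 -5
iadd      : -4
dup       : -4 -4
istore 1  : -4
iload 1   : -4 -4
dup       : -4 -4 -4
swap      : -4 -4 -4
iadd      : -4 -8
bipush 9  : -4 -8 9

3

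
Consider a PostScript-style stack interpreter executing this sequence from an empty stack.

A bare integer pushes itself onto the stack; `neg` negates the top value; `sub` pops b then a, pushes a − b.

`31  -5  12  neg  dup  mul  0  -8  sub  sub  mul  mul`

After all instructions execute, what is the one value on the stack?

31  → [31]
-5  → [31, -5]
12  → [31, -5, 12]
neg → [31, -5, -12]
dup → [31, -5, -12, -12]
mul → [31, -5, 144]
0   → [31, -5, 144, 0]
-8  → [31, -5, 144, 0, -8]
sub → [31, -5, 144, 8]
sub → [31, -5, 136]
mul → [31, -680]
mul → [-21080]

-21080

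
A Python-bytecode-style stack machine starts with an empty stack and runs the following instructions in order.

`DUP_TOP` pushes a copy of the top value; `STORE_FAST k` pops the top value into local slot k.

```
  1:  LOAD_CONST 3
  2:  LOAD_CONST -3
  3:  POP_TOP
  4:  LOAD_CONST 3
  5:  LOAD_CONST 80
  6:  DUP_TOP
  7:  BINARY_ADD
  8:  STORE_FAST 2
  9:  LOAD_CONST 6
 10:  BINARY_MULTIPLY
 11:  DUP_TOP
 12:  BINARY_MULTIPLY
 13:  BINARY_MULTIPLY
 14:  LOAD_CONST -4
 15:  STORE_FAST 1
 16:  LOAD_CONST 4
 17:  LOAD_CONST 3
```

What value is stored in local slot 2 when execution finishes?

LOAD_CONST 3     [3]
LOAD_CONST -3    [3, -3]
POP_TOP          [3]
LOAD_CONST 3     [3, 3]
LOAD_CONST 80    [3, 3, 80]
DUP_TOP          [3, 3, 80, 80]
BINARY_ADD       [3, 3, 160]
STORE_FAST 2     [3, 3]
LOAD_CONST 6     [3, 3, 6]
BINARY_MULTIPLY  [3, 18]
DUP_TOP          [3, 18, 18]
BINARY_MULTIPLY  [3, 324]
BINARY_MULTIPLY  [972]
LOAD_CONST -4    [972, -4]
STORE_FAST 1     [972]
LOAD_CONST 4     [972, 4]
LOAD_CONST 3     [972, 4, 3]

160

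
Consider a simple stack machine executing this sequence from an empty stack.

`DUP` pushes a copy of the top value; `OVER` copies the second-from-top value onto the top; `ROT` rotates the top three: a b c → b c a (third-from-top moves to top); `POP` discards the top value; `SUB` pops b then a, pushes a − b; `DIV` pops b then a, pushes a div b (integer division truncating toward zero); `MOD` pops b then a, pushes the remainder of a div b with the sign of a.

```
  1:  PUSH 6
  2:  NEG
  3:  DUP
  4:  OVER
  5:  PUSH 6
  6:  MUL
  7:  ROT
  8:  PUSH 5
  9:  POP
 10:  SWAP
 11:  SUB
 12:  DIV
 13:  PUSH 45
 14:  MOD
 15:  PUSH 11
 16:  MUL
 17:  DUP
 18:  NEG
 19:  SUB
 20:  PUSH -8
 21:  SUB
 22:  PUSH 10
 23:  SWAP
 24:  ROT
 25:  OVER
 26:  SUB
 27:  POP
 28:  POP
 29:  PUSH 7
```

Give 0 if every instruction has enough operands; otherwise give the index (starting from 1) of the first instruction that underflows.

24

PUSH 6  -> [6]
NEG     -> [-6]
DUP     -> [-6, -6]
OVER    -> [-6, -6, -6]
PUSH 6  -> [-6, -6, -6, 6]
MUL     -> [-6, -6, -36]
ROT     -> [-6, -36, -6]
PUSH 5  -> [-6, -36, -6, 5]
POP     -> [-6, -36, -6]
SWAP    -> [-6, -6, -36]
SUB     -> [-6, 30]
DIV     -> [0]
PUSH 45 -> [0, 45]
MOD     -> [0]
PUSH 11 -> [0, 11]
MUL     -> [0]
DUP     -> [0, 0]
NEG     -> [0, 0]
SUB     -> [0]
PUSH -8 -> [0, -8]
SUB     -> [8]
PUSH 10 -> [8, 10]
SWAP    -> [10, 8]
ROT  — needs 3 operands, stack has 2 → underflow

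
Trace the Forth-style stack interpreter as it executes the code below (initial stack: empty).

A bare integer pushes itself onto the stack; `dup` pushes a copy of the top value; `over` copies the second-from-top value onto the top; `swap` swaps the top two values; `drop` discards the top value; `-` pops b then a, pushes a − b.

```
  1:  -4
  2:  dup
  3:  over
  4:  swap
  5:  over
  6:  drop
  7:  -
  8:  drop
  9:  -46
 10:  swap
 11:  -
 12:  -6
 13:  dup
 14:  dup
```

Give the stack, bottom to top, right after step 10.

[-46, -4]

-4   : -4
dup  : -4 -4
over : -4 -4 -4
swap : -4 -4 -4
over : -4 -4 -4 -4
drop : -4 -4 -4
-    : -4 0
drop : -4
-46  : -4 -46
swap : -46 -4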